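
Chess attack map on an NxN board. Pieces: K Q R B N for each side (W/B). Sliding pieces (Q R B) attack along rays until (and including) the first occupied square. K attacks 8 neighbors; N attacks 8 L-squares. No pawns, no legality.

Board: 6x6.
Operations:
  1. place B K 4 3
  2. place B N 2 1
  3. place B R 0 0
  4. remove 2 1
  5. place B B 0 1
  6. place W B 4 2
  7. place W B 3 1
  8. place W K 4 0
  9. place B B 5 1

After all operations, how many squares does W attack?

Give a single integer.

Answer: 15

Derivation:
Op 1: place BK@(4,3)
Op 2: place BN@(2,1)
Op 3: place BR@(0,0)
Op 4: remove (2,1)
Op 5: place BB@(0,1)
Op 6: place WB@(4,2)
Op 7: place WB@(3,1)
Op 8: place WK@(4,0)
Op 9: place BB@(5,1)
Per-piece attacks for W:
  WB@(3,1): attacks (4,2) (4,0) (2,2) (1,3) (0,4) (2,0) [ray(1,1) blocked at (4,2); ray(1,-1) blocked at (4,0)]
  WK@(4,0): attacks (4,1) (5,0) (3,0) (5,1) (3,1)
  WB@(4,2): attacks (5,3) (5,1) (3,3) (2,4) (1,5) (3,1) [ray(1,-1) blocked at (5,1); ray(-1,-1) blocked at (3,1)]
Union (15 distinct): (0,4) (1,3) (1,5) (2,0) (2,2) (2,4) (3,0) (3,1) (3,3) (4,0) (4,1) (4,2) (5,0) (5,1) (5,3)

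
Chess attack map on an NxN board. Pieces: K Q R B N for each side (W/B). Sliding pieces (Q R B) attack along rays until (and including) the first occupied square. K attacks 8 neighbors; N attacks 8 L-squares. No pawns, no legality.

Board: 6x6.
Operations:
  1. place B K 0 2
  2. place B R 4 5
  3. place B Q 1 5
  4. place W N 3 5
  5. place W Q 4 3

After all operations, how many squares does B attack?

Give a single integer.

Op 1: place BK@(0,2)
Op 2: place BR@(4,5)
Op 3: place BQ@(1,5)
Op 4: place WN@(3,5)
Op 5: place WQ@(4,3)
Per-piece attacks for B:
  BK@(0,2): attacks (0,3) (0,1) (1,2) (1,3) (1,1)
  BQ@(1,5): attacks (1,4) (1,3) (1,2) (1,1) (1,0) (2,5) (3,5) (0,5) (2,4) (3,3) (4,2) (5,1) (0,4) [ray(1,0) blocked at (3,5)]
  BR@(4,5): attacks (4,4) (4,3) (5,5) (3,5) [ray(0,-1) blocked at (4,3); ray(-1,0) blocked at (3,5)]
Union (18 distinct): (0,1) (0,3) (0,4) (0,5) (1,0) (1,1) (1,2) (1,3) (1,4) (2,4) (2,5) (3,3) (3,5) (4,2) (4,3) (4,4) (5,1) (5,5)

Answer: 18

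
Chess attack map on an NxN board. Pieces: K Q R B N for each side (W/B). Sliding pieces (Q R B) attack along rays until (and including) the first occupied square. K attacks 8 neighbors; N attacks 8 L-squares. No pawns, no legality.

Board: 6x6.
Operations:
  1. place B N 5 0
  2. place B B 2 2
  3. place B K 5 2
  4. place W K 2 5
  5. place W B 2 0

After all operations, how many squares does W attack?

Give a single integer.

Answer: 10

Derivation:
Op 1: place BN@(5,0)
Op 2: place BB@(2,2)
Op 3: place BK@(5,2)
Op 4: place WK@(2,5)
Op 5: place WB@(2,0)
Per-piece attacks for W:
  WB@(2,0): attacks (3,1) (4,2) (5,3) (1,1) (0,2)
  WK@(2,5): attacks (2,4) (3,5) (1,5) (3,4) (1,4)
Union (10 distinct): (0,2) (1,1) (1,4) (1,5) (2,4) (3,1) (3,4) (3,5) (4,2) (5,3)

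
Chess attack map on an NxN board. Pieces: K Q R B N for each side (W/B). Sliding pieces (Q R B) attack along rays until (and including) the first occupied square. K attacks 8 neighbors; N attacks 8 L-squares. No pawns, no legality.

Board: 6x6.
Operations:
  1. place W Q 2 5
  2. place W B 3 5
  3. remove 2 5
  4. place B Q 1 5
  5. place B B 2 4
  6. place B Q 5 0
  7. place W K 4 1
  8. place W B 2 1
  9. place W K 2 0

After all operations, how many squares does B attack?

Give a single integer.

Answer: 23

Derivation:
Op 1: place WQ@(2,5)
Op 2: place WB@(3,5)
Op 3: remove (2,5)
Op 4: place BQ@(1,5)
Op 5: place BB@(2,4)
Op 6: place BQ@(5,0)
Op 7: place WK@(4,1)
Op 8: place WB@(2,1)
Op 9: place WK@(2,0)
Per-piece attacks for B:
  BQ@(1,5): attacks (1,4) (1,3) (1,2) (1,1) (1,0) (2,5) (3,5) (0,5) (2,4) (0,4) [ray(1,0) blocked at (3,5); ray(1,-1) blocked at (2,4)]
  BB@(2,4): attacks (3,5) (3,3) (4,2) (5,1) (1,5) (1,3) (0,2) [ray(1,1) blocked at (3,5); ray(-1,1) blocked at (1,5)]
  BQ@(5,0): attacks (5,1) (5,2) (5,3) (5,4) (5,5) (4,0) (3,0) (2,0) (4,1) [ray(-1,0) blocked at (2,0); ray(-1,1) blocked at (4,1)]
Union (23 distinct): (0,2) (0,4) (0,5) (1,0) (1,1) (1,2) (1,3) (1,4) (1,5) (2,0) (2,4) (2,5) (3,0) (3,3) (3,5) (4,0) (4,1) (4,2) (5,1) (5,2) (5,3) (5,4) (5,5)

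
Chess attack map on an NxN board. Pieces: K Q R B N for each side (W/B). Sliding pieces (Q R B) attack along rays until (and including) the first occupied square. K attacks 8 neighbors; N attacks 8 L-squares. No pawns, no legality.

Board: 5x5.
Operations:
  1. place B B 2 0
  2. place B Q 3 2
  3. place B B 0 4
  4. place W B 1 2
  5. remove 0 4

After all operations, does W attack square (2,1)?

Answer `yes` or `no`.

Answer: yes

Derivation:
Op 1: place BB@(2,0)
Op 2: place BQ@(3,2)
Op 3: place BB@(0,4)
Op 4: place WB@(1,2)
Op 5: remove (0,4)
Per-piece attacks for W:
  WB@(1,2): attacks (2,3) (3,4) (2,1) (3,0) (0,3) (0,1)
W attacks (2,1): yes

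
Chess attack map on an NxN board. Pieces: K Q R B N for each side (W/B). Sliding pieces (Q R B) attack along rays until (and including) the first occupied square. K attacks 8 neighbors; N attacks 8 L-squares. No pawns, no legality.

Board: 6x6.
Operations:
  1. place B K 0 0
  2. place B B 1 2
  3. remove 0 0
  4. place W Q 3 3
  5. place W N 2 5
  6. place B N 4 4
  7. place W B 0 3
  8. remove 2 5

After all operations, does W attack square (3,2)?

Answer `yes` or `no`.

Answer: yes

Derivation:
Op 1: place BK@(0,0)
Op 2: place BB@(1,2)
Op 3: remove (0,0)
Op 4: place WQ@(3,3)
Op 5: place WN@(2,5)
Op 6: place BN@(4,4)
Op 7: place WB@(0,3)
Op 8: remove (2,5)
Per-piece attacks for W:
  WB@(0,3): attacks (1,4) (2,5) (1,2) [ray(1,-1) blocked at (1,2)]
  WQ@(3,3): attacks (3,4) (3,5) (3,2) (3,1) (3,0) (4,3) (5,3) (2,3) (1,3) (0,3) (4,4) (4,2) (5,1) (2,4) (1,5) (2,2) (1,1) (0,0) [ray(-1,0) blocked at (0,3); ray(1,1) blocked at (4,4)]
W attacks (3,2): yes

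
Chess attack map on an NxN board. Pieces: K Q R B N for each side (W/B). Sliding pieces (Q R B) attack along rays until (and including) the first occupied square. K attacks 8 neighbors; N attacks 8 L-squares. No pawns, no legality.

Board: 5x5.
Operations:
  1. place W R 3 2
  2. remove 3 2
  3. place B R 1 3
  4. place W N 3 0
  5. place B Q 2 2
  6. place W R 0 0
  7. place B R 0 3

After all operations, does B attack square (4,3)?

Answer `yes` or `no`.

Op 1: place WR@(3,2)
Op 2: remove (3,2)
Op 3: place BR@(1,3)
Op 4: place WN@(3,0)
Op 5: place BQ@(2,2)
Op 6: place WR@(0,0)
Op 7: place BR@(0,3)
Per-piece attacks for B:
  BR@(0,3): attacks (0,4) (0,2) (0,1) (0,0) (1,3) [ray(0,-1) blocked at (0,0); ray(1,0) blocked at (1,3)]
  BR@(1,3): attacks (1,4) (1,2) (1,1) (1,0) (2,3) (3,3) (4,3) (0,3) [ray(-1,0) blocked at (0,3)]
  BQ@(2,2): attacks (2,3) (2,4) (2,1) (2,0) (3,2) (4,2) (1,2) (0,2) (3,3) (4,4) (3,1) (4,0) (1,3) (1,1) (0,0) [ray(-1,1) blocked at (1,3); ray(-1,-1) blocked at (0,0)]
B attacks (4,3): yes

Answer: yes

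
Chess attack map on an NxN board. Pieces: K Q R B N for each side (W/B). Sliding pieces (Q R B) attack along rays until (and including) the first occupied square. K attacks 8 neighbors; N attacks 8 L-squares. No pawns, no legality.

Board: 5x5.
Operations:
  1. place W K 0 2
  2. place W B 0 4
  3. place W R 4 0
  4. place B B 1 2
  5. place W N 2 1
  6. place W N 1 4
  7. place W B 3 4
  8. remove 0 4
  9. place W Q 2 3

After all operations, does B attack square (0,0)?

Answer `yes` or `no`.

Answer: no

Derivation:
Op 1: place WK@(0,2)
Op 2: place WB@(0,4)
Op 3: place WR@(4,0)
Op 4: place BB@(1,2)
Op 5: place WN@(2,1)
Op 6: place WN@(1,4)
Op 7: place WB@(3,4)
Op 8: remove (0,4)
Op 9: place WQ@(2,3)
Per-piece attacks for B:
  BB@(1,2): attacks (2,3) (2,1) (0,3) (0,1) [ray(1,1) blocked at (2,3); ray(1,-1) blocked at (2,1)]
B attacks (0,0): no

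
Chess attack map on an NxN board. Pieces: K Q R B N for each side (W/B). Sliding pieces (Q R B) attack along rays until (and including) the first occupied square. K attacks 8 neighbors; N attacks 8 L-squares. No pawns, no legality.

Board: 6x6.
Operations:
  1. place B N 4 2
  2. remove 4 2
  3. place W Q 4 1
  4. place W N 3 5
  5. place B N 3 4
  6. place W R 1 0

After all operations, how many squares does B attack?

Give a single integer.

Op 1: place BN@(4,2)
Op 2: remove (4,2)
Op 3: place WQ@(4,1)
Op 4: place WN@(3,5)
Op 5: place BN@(3,4)
Op 6: place WR@(1,0)
Per-piece attacks for B:
  BN@(3,4): attacks (5,5) (1,5) (4,2) (5,3) (2,2) (1,3)
Union (6 distinct): (1,3) (1,5) (2,2) (4,2) (5,3) (5,5)

Answer: 6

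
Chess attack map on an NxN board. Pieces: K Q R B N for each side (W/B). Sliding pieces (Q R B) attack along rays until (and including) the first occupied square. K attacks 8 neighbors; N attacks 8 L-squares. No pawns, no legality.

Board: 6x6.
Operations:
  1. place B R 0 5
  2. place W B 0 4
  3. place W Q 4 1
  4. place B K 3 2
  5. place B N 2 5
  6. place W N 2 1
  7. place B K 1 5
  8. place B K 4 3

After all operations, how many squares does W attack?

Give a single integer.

Answer: 16

Derivation:
Op 1: place BR@(0,5)
Op 2: place WB@(0,4)
Op 3: place WQ@(4,1)
Op 4: place BK@(3,2)
Op 5: place BN@(2,5)
Op 6: place WN@(2,1)
Op 7: place BK@(1,5)
Op 8: place BK@(4,3)
Per-piece attacks for W:
  WB@(0,4): attacks (1,5) (1,3) (2,2) (3,1) (4,0) [ray(1,1) blocked at (1,5)]
  WN@(2,1): attacks (3,3) (4,2) (1,3) (0,2) (4,0) (0,0)
  WQ@(4,1): attacks (4,2) (4,3) (4,0) (5,1) (3,1) (2,1) (5,2) (5,0) (3,2) (3,0) [ray(0,1) blocked at (4,3); ray(-1,0) blocked at (2,1); ray(-1,1) blocked at (3,2)]
Union (16 distinct): (0,0) (0,2) (1,3) (1,5) (2,1) (2,2) (3,0) (3,1) (3,2) (3,3) (4,0) (4,2) (4,3) (5,0) (5,1) (5,2)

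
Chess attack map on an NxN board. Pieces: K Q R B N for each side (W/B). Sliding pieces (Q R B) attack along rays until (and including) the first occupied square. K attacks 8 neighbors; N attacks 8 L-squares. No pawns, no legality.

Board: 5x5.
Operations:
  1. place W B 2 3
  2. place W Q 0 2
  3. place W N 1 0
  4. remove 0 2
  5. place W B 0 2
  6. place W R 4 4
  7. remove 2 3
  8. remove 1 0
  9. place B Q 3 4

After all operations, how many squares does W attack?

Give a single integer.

Answer: 9

Derivation:
Op 1: place WB@(2,3)
Op 2: place WQ@(0,2)
Op 3: place WN@(1,0)
Op 4: remove (0,2)
Op 5: place WB@(0,2)
Op 6: place WR@(4,4)
Op 7: remove (2,3)
Op 8: remove (1,0)
Op 9: place BQ@(3,4)
Per-piece attacks for W:
  WB@(0,2): attacks (1,3) (2,4) (1,1) (2,0)
  WR@(4,4): attacks (4,3) (4,2) (4,1) (4,0) (3,4) [ray(-1,0) blocked at (3,4)]
Union (9 distinct): (1,1) (1,3) (2,0) (2,4) (3,4) (4,0) (4,1) (4,2) (4,3)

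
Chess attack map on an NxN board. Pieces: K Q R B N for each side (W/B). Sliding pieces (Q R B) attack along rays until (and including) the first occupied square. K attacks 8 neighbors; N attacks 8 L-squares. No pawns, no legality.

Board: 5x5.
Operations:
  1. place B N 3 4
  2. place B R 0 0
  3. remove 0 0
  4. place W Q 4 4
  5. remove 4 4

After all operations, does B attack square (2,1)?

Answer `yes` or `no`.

Answer: no

Derivation:
Op 1: place BN@(3,4)
Op 2: place BR@(0,0)
Op 3: remove (0,0)
Op 4: place WQ@(4,4)
Op 5: remove (4,4)
Per-piece attacks for B:
  BN@(3,4): attacks (4,2) (2,2) (1,3)
B attacks (2,1): no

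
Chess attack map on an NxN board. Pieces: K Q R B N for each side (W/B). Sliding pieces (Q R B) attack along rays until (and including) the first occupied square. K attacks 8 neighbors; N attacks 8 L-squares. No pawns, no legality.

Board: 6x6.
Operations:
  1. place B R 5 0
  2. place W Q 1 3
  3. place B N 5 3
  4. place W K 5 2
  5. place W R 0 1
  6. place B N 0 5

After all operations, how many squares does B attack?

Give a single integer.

Answer: 13

Derivation:
Op 1: place BR@(5,0)
Op 2: place WQ@(1,3)
Op 3: place BN@(5,3)
Op 4: place WK@(5,2)
Op 5: place WR@(0,1)
Op 6: place BN@(0,5)
Per-piece attacks for B:
  BN@(0,5): attacks (1,3) (2,4)
  BR@(5,0): attacks (5,1) (5,2) (4,0) (3,0) (2,0) (1,0) (0,0) [ray(0,1) blocked at (5,2)]
  BN@(5,3): attacks (4,5) (3,4) (4,1) (3,2)
Union (13 distinct): (0,0) (1,0) (1,3) (2,0) (2,4) (3,0) (3,2) (3,4) (4,0) (4,1) (4,5) (5,1) (5,2)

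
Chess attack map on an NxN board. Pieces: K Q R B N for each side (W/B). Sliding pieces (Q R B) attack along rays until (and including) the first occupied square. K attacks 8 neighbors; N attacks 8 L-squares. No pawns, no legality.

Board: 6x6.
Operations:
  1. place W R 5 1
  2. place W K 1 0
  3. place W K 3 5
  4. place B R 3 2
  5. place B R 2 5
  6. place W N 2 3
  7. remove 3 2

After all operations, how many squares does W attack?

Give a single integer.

Op 1: place WR@(5,1)
Op 2: place WK@(1,0)
Op 3: place WK@(3,5)
Op 4: place BR@(3,2)
Op 5: place BR@(2,5)
Op 6: place WN@(2,3)
Op 7: remove (3,2)
Per-piece attacks for W:
  WK@(1,0): attacks (1,1) (2,0) (0,0) (2,1) (0,1)
  WN@(2,3): attacks (3,5) (4,4) (1,5) (0,4) (3,1) (4,2) (1,1) (0,2)
  WK@(3,5): attacks (3,4) (4,5) (2,5) (4,4) (2,4)
  WR@(5,1): attacks (5,2) (5,3) (5,4) (5,5) (5,0) (4,1) (3,1) (2,1) (1,1) (0,1)
Union (22 distinct): (0,0) (0,1) (0,2) (0,4) (1,1) (1,5) (2,0) (2,1) (2,4) (2,5) (3,1) (3,4) (3,5) (4,1) (4,2) (4,4) (4,5) (5,0) (5,2) (5,3) (5,4) (5,5)

Answer: 22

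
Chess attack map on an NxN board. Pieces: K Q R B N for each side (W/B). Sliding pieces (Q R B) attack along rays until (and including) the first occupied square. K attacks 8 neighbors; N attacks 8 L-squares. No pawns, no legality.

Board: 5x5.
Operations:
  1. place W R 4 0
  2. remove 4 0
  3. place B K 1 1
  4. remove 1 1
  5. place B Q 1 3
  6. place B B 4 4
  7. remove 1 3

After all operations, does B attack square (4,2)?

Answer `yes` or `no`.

Op 1: place WR@(4,0)
Op 2: remove (4,0)
Op 3: place BK@(1,1)
Op 4: remove (1,1)
Op 5: place BQ@(1,3)
Op 6: place BB@(4,4)
Op 7: remove (1,3)
Per-piece attacks for B:
  BB@(4,4): attacks (3,3) (2,2) (1,1) (0,0)
B attacks (4,2): no

Answer: no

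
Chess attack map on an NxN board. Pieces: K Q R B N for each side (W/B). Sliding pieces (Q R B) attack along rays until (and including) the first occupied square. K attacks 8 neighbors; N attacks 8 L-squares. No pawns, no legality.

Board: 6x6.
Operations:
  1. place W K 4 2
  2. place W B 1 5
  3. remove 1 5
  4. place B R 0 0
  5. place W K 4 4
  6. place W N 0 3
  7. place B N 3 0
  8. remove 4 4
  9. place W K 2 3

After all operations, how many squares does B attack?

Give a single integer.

Answer: 10

Derivation:
Op 1: place WK@(4,2)
Op 2: place WB@(1,5)
Op 3: remove (1,5)
Op 4: place BR@(0,0)
Op 5: place WK@(4,4)
Op 6: place WN@(0,3)
Op 7: place BN@(3,0)
Op 8: remove (4,4)
Op 9: place WK@(2,3)
Per-piece attacks for B:
  BR@(0,0): attacks (0,1) (0,2) (0,3) (1,0) (2,0) (3,0) [ray(0,1) blocked at (0,3); ray(1,0) blocked at (3,0)]
  BN@(3,0): attacks (4,2) (5,1) (2,2) (1,1)
Union (10 distinct): (0,1) (0,2) (0,3) (1,0) (1,1) (2,0) (2,2) (3,0) (4,2) (5,1)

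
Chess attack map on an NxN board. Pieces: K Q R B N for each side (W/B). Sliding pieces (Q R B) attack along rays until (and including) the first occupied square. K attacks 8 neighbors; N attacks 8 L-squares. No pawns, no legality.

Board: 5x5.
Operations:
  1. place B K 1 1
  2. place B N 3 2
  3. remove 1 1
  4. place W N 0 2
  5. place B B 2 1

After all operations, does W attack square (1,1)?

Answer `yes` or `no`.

Op 1: place BK@(1,1)
Op 2: place BN@(3,2)
Op 3: remove (1,1)
Op 4: place WN@(0,2)
Op 5: place BB@(2,1)
Per-piece attacks for W:
  WN@(0,2): attacks (1,4) (2,3) (1,0) (2,1)
W attacks (1,1): no

Answer: no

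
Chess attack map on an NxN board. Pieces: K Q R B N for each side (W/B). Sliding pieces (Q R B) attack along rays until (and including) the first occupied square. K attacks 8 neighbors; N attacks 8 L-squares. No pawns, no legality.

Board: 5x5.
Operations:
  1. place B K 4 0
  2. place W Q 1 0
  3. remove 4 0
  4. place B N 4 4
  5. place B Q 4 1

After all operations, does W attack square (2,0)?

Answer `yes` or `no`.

Op 1: place BK@(4,0)
Op 2: place WQ@(1,0)
Op 3: remove (4,0)
Op 4: place BN@(4,4)
Op 5: place BQ@(4,1)
Per-piece attacks for W:
  WQ@(1,0): attacks (1,1) (1,2) (1,3) (1,4) (2,0) (3,0) (4,0) (0,0) (2,1) (3,2) (4,3) (0,1)
W attacks (2,0): yes

Answer: yes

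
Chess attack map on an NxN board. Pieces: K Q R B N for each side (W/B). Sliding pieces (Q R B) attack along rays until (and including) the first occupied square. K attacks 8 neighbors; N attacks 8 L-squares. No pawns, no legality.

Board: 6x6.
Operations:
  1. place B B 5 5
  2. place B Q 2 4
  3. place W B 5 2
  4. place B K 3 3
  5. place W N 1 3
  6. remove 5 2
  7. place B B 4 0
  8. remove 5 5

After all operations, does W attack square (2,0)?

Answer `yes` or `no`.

Op 1: place BB@(5,5)
Op 2: place BQ@(2,4)
Op 3: place WB@(5,2)
Op 4: place BK@(3,3)
Op 5: place WN@(1,3)
Op 6: remove (5,2)
Op 7: place BB@(4,0)
Op 8: remove (5,5)
Per-piece attacks for W:
  WN@(1,3): attacks (2,5) (3,4) (0,5) (2,1) (3,2) (0,1)
W attacks (2,0): no

Answer: no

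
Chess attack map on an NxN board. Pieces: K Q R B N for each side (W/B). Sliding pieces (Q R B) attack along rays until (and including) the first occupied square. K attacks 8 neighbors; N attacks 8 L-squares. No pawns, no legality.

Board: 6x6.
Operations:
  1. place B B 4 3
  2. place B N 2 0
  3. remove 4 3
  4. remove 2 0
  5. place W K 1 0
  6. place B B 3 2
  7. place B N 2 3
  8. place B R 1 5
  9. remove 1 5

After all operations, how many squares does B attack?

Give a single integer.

Answer: 15

Derivation:
Op 1: place BB@(4,3)
Op 2: place BN@(2,0)
Op 3: remove (4,3)
Op 4: remove (2,0)
Op 5: place WK@(1,0)
Op 6: place BB@(3,2)
Op 7: place BN@(2,3)
Op 8: place BR@(1,5)
Op 9: remove (1,5)
Per-piece attacks for B:
  BN@(2,3): attacks (3,5) (4,4) (1,5) (0,4) (3,1) (4,2) (1,1) (0,2)
  BB@(3,2): attacks (4,3) (5,4) (4,1) (5,0) (2,3) (2,1) (1,0) [ray(-1,1) blocked at (2,3); ray(-1,-1) blocked at (1,0)]
Union (15 distinct): (0,2) (0,4) (1,0) (1,1) (1,5) (2,1) (2,3) (3,1) (3,5) (4,1) (4,2) (4,3) (4,4) (5,0) (5,4)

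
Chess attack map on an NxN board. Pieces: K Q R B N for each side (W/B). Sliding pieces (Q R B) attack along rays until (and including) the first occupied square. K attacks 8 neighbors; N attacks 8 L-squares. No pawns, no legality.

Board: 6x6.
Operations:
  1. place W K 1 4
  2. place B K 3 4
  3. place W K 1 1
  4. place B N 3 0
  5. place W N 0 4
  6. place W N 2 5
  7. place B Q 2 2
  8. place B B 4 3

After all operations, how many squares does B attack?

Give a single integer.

Answer: 26

Derivation:
Op 1: place WK@(1,4)
Op 2: place BK@(3,4)
Op 3: place WK@(1,1)
Op 4: place BN@(3,0)
Op 5: place WN@(0,4)
Op 6: place WN@(2,5)
Op 7: place BQ@(2,2)
Op 8: place BB@(4,3)
Per-piece attacks for B:
  BQ@(2,2): attacks (2,3) (2,4) (2,5) (2,1) (2,0) (3,2) (4,2) (5,2) (1,2) (0,2) (3,3) (4,4) (5,5) (3,1) (4,0) (1,3) (0,4) (1,1) [ray(0,1) blocked at (2,5); ray(-1,1) blocked at (0,4); ray(-1,-1) blocked at (1,1)]
  BN@(3,0): attacks (4,2) (5,1) (2,2) (1,1)
  BK@(3,4): attacks (3,5) (3,3) (4,4) (2,4) (4,5) (4,3) (2,5) (2,3)
  BB@(4,3): attacks (5,4) (5,2) (3,4) (3,2) (2,1) (1,0) [ray(-1,1) blocked at (3,4)]
Union (26 distinct): (0,2) (0,4) (1,0) (1,1) (1,2) (1,3) (2,0) (2,1) (2,2) (2,3) (2,4) (2,5) (3,1) (3,2) (3,3) (3,4) (3,5) (4,0) (4,2) (4,3) (4,4) (4,5) (5,1) (5,2) (5,4) (5,5)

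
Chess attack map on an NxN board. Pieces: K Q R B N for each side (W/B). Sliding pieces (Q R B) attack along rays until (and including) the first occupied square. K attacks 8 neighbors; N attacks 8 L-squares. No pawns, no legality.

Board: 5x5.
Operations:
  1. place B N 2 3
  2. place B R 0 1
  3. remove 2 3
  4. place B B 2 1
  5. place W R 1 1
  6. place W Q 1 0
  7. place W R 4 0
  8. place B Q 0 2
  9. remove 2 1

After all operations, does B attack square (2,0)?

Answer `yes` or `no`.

Answer: no

Derivation:
Op 1: place BN@(2,3)
Op 2: place BR@(0,1)
Op 3: remove (2,3)
Op 4: place BB@(2,1)
Op 5: place WR@(1,1)
Op 6: place WQ@(1,0)
Op 7: place WR@(4,0)
Op 8: place BQ@(0,2)
Op 9: remove (2,1)
Per-piece attacks for B:
  BR@(0,1): attacks (0,2) (0,0) (1,1) [ray(0,1) blocked at (0,2); ray(1,0) blocked at (1,1)]
  BQ@(0,2): attacks (0,3) (0,4) (0,1) (1,2) (2,2) (3,2) (4,2) (1,3) (2,4) (1,1) [ray(0,-1) blocked at (0,1); ray(1,-1) blocked at (1,1)]
B attacks (2,0): no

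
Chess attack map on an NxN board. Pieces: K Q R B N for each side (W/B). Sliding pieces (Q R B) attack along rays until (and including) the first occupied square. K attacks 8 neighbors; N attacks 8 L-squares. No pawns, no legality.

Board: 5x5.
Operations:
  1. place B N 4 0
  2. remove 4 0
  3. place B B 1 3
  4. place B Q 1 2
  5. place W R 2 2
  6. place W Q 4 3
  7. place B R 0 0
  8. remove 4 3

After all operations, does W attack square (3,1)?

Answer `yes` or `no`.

Op 1: place BN@(4,0)
Op 2: remove (4,0)
Op 3: place BB@(1,3)
Op 4: place BQ@(1,2)
Op 5: place WR@(2,2)
Op 6: place WQ@(4,3)
Op 7: place BR@(0,0)
Op 8: remove (4,3)
Per-piece attacks for W:
  WR@(2,2): attacks (2,3) (2,4) (2,1) (2,0) (3,2) (4,2) (1,2) [ray(-1,0) blocked at (1,2)]
W attacks (3,1): no

Answer: no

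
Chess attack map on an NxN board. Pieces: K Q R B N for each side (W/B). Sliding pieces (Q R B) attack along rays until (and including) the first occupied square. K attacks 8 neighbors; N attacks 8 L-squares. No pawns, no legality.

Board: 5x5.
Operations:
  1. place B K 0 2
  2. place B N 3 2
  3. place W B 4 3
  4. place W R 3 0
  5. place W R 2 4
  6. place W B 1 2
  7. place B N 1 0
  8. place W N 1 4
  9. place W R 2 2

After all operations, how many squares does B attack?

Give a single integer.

Op 1: place BK@(0,2)
Op 2: place BN@(3,2)
Op 3: place WB@(4,3)
Op 4: place WR@(3,0)
Op 5: place WR@(2,4)
Op 6: place WB@(1,2)
Op 7: place BN@(1,0)
Op 8: place WN@(1,4)
Op 9: place WR@(2,2)
Per-piece attacks for B:
  BK@(0,2): attacks (0,3) (0,1) (1,2) (1,3) (1,1)
  BN@(1,0): attacks (2,2) (3,1) (0,2)
  BN@(3,2): attacks (4,4) (2,4) (1,3) (4,0) (2,0) (1,1)
Union (12 distinct): (0,1) (0,2) (0,3) (1,1) (1,2) (1,3) (2,0) (2,2) (2,4) (3,1) (4,0) (4,4)

Answer: 12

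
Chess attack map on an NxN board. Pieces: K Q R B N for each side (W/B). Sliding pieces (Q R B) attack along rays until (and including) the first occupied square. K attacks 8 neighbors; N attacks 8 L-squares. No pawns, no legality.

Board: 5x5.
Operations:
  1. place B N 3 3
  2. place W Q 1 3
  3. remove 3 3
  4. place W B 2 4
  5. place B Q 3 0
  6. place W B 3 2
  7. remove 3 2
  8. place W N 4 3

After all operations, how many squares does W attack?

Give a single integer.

Op 1: place BN@(3,3)
Op 2: place WQ@(1,3)
Op 3: remove (3,3)
Op 4: place WB@(2,4)
Op 5: place BQ@(3,0)
Op 6: place WB@(3,2)
Op 7: remove (3,2)
Op 8: place WN@(4,3)
Per-piece attacks for W:
  WQ@(1,3): attacks (1,4) (1,2) (1,1) (1,0) (2,3) (3,3) (4,3) (0,3) (2,4) (2,2) (3,1) (4,0) (0,4) (0,2) [ray(1,0) blocked at (4,3); ray(1,1) blocked at (2,4)]
  WB@(2,4): attacks (3,3) (4,2) (1,3) [ray(-1,-1) blocked at (1,3)]
  WN@(4,3): attacks (2,4) (3,1) (2,2)
Union (16 distinct): (0,2) (0,3) (0,4) (1,0) (1,1) (1,2) (1,3) (1,4) (2,2) (2,3) (2,4) (3,1) (3,3) (4,0) (4,2) (4,3)

Answer: 16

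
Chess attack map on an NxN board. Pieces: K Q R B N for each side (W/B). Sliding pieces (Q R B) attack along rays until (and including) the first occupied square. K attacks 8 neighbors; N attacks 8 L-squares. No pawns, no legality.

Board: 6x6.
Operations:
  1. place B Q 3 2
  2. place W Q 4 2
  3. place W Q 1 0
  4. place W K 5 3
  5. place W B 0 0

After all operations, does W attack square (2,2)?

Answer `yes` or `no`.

Op 1: place BQ@(3,2)
Op 2: place WQ@(4,2)
Op 3: place WQ@(1,0)
Op 4: place WK@(5,3)
Op 5: place WB@(0,0)
Per-piece attacks for W:
  WB@(0,0): attacks (1,1) (2,2) (3,3) (4,4) (5,5)
  WQ@(1,0): attacks (1,1) (1,2) (1,3) (1,4) (1,5) (2,0) (3,0) (4,0) (5,0) (0,0) (2,1) (3,2) (0,1) [ray(-1,0) blocked at (0,0); ray(1,1) blocked at (3,2)]
  WQ@(4,2): attacks (4,3) (4,4) (4,5) (4,1) (4,0) (5,2) (3,2) (5,3) (5,1) (3,3) (2,4) (1,5) (3,1) (2,0) [ray(-1,0) blocked at (3,2); ray(1,1) blocked at (5,3)]
  WK@(5,3): attacks (5,4) (5,2) (4,3) (4,4) (4,2)
W attacks (2,2): yes

Answer: yes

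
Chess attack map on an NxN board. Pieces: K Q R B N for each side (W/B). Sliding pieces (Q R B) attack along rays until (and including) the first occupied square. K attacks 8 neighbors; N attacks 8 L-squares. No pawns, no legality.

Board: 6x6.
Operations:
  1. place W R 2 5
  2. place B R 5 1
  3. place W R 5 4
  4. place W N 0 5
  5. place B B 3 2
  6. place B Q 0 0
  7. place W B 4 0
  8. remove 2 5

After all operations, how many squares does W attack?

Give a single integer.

Answer: 12

Derivation:
Op 1: place WR@(2,5)
Op 2: place BR@(5,1)
Op 3: place WR@(5,4)
Op 4: place WN@(0,5)
Op 5: place BB@(3,2)
Op 6: place BQ@(0,0)
Op 7: place WB@(4,0)
Op 8: remove (2,5)
Per-piece attacks for W:
  WN@(0,5): attacks (1,3) (2,4)
  WB@(4,0): attacks (5,1) (3,1) (2,2) (1,3) (0,4) [ray(1,1) blocked at (5,1)]
  WR@(5,4): attacks (5,5) (5,3) (5,2) (5,1) (4,4) (3,4) (2,4) (1,4) (0,4) [ray(0,-1) blocked at (5,1)]
Union (12 distinct): (0,4) (1,3) (1,4) (2,2) (2,4) (3,1) (3,4) (4,4) (5,1) (5,2) (5,3) (5,5)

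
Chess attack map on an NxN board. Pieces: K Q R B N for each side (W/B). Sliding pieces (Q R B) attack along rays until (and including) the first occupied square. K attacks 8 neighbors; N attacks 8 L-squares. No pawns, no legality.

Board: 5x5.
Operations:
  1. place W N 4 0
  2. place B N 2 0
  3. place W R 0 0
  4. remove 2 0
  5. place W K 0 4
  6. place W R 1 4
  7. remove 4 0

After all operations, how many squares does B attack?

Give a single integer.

Op 1: place WN@(4,0)
Op 2: place BN@(2,0)
Op 3: place WR@(0,0)
Op 4: remove (2,0)
Op 5: place WK@(0,4)
Op 6: place WR@(1,4)
Op 7: remove (4,0)
Per-piece attacks for B:
Union (0 distinct): (none)

Answer: 0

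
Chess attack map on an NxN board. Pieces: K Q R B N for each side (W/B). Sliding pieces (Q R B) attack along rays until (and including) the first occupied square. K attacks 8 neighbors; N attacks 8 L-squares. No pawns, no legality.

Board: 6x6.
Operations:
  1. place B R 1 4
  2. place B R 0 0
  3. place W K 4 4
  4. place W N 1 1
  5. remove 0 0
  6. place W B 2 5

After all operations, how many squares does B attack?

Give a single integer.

Op 1: place BR@(1,4)
Op 2: place BR@(0,0)
Op 3: place WK@(4,4)
Op 4: place WN@(1,1)
Op 5: remove (0,0)
Op 6: place WB@(2,5)
Per-piece attacks for B:
  BR@(1,4): attacks (1,5) (1,3) (1,2) (1,1) (2,4) (3,4) (4,4) (0,4) [ray(0,-1) blocked at (1,1); ray(1,0) blocked at (4,4)]
Union (8 distinct): (0,4) (1,1) (1,2) (1,3) (1,5) (2,4) (3,4) (4,4)

Answer: 8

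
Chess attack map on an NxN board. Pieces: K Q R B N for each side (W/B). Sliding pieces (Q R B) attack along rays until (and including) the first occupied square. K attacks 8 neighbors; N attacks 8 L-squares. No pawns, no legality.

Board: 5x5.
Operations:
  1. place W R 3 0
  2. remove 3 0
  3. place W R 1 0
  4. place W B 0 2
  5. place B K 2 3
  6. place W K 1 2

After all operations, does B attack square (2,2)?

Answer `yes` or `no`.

Op 1: place WR@(3,0)
Op 2: remove (3,0)
Op 3: place WR@(1,0)
Op 4: place WB@(0,2)
Op 5: place BK@(2,3)
Op 6: place WK@(1,2)
Per-piece attacks for B:
  BK@(2,3): attacks (2,4) (2,2) (3,3) (1,3) (3,4) (3,2) (1,4) (1,2)
B attacks (2,2): yes

Answer: yes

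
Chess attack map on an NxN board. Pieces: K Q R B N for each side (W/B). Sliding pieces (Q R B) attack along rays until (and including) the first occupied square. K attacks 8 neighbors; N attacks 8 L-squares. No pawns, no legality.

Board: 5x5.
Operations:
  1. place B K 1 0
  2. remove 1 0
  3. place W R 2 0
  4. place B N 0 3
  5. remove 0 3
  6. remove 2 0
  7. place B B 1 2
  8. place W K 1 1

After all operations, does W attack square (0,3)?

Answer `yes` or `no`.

Op 1: place BK@(1,0)
Op 2: remove (1,0)
Op 3: place WR@(2,0)
Op 4: place BN@(0,3)
Op 5: remove (0,3)
Op 6: remove (2,0)
Op 7: place BB@(1,2)
Op 8: place WK@(1,1)
Per-piece attacks for W:
  WK@(1,1): attacks (1,2) (1,0) (2,1) (0,1) (2,2) (2,0) (0,2) (0,0)
W attacks (0,3): no

Answer: no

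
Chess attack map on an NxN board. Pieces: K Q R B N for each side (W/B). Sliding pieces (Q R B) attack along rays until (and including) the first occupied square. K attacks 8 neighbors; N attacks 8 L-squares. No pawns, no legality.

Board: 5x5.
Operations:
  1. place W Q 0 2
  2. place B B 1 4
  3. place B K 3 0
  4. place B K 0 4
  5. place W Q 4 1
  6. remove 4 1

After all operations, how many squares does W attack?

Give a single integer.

Op 1: place WQ@(0,2)
Op 2: place BB@(1,4)
Op 3: place BK@(3,0)
Op 4: place BK@(0,4)
Op 5: place WQ@(4,1)
Op 6: remove (4,1)
Per-piece attacks for W:
  WQ@(0,2): attacks (0,3) (0,4) (0,1) (0,0) (1,2) (2,2) (3,2) (4,2) (1,3) (2,4) (1,1) (2,0) [ray(0,1) blocked at (0,4)]
Union (12 distinct): (0,0) (0,1) (0,3) (0,4) (1,1) (1,2) (1,3) (2,0) (2,2) (2,4) (3,2) (4,2)

Answer: 12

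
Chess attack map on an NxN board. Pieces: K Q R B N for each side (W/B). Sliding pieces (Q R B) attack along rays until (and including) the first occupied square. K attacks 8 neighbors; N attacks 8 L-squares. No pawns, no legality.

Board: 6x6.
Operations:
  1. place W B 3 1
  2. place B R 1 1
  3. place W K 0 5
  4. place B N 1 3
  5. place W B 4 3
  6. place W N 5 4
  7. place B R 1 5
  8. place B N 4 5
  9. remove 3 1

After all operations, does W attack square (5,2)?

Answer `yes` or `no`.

Answer: yes

Derivation:
Op 1: place WB@(3,1)
Op 2: place BR@(1,1)
Op 3: place WK@(0,5)
Op 4: place BN@(1,3)
Op 5: place WB@(4,3)
Op 6: place WN@(5,4)
Op 7: place BR@(1,5)
Op 8: place BN@(4,5)
Op 9: remove (3,1)
Per-piece attacks for W:
  WK@(0,5): attacks (0,4) (1,5) (1,4)
  WB@(4,3): attacks (5,4) (5,2) (3,4) (2,5) (3,2) (2,1) (1,0) [ray(1,1) blocked at (5,4)]
  WN@(5,4): attacks (3,5) (4,2) (3,3)
W attacks (5,2): yes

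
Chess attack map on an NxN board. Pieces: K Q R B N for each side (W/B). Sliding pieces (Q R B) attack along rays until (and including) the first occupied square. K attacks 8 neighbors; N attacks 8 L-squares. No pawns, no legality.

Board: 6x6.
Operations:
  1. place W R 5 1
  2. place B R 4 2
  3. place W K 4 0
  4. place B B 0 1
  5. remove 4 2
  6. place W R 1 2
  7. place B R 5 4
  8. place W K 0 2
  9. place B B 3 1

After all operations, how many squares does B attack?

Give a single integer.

Op 1: place WR@(5,1)
Op 2: place BR@(4,2)
Op 3: place WK@(4,0)
Op 4: place BB@(0,1)
Op 5: remove (4,2)
Op 6: place WR@(1,2)
Op 7: place BR@(5,4)
Op 8: place WK@(0,2)
Op 9: place BB@(3,1)
Per-piece attacks for B:
  BB@(0,1): attacks (1,2) (1,0) [ray(1,1) blocked at (1,2)]
  BB@(3,1): attacks (4,2) (5,3) (4,0) (2,2) (1,3) (0,4) (2,0) [ray(1,-1) blocked at (4,0)]
  BR@(5,4): attacks (5,5) (5,3) (5,2) (5,1) (4,4) (3,4) (2,4) (1,4) (0,4) [ray(0,-1) blocked at (5,1)]
Union (16 distinct): (0,4) (1,0) (1,2) (1,3) (1,4) (2,0) (2,2) (2,4) (3,4) (4,0) (4,2) (4,4) (5,1) (5,2) (5,3) (5,5)

Answer: 16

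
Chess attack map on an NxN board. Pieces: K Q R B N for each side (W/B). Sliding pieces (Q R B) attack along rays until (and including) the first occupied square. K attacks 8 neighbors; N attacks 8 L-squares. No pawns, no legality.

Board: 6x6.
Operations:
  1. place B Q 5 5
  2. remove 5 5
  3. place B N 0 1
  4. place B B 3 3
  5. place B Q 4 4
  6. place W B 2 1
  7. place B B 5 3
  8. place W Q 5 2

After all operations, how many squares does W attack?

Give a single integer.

Answer: 16

Derivation:
Op 1: place BQ@(5,5)
Op 2: remove (5,5)
Op 3: place BN@(0,1)
Op 4: place BB@(3,3)
Op 5: place BQ@(4,4)
Op 6: place WB@(2,1)
Op 7: place BB@(5,3)
Op 8: place WQ@(5,2)
Per-piece attacks for W:
  WB@(2,1): attacks (3,2) (4,3) (5,4) (3,0) (1,2) (0,3) (1,0)
  WQ@(5,2): attacks (5,3) (5,1) (5,0) (4,2) (3,2) (2,2) (1,2) (0,2) (4,3) (3,4) (2,5) (4,1) (3,0) [ray(0,1) blocked at (5,3)]
Union (16 distinct): (0,2) (0,3) (1,0) (1,2) (2,2) (2,5) (3,0) (3,2) (3,4) (4,1) (4,2) (4,3) (5,0) (5,1) (5,3) (5,4)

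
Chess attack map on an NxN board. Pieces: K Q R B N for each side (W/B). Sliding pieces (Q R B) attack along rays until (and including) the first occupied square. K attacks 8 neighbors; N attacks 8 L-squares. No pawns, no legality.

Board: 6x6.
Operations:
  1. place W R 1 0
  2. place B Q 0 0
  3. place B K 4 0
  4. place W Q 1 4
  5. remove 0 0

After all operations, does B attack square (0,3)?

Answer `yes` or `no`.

Op 1: place WR@(1,0)
Op 2: place BQ@(0,0)
Op 3: place BK@(4,0)
Op 4: place WQ@(1,4)
Op 5: remove (0,0)
Per-piece attacks for B:
  BK@(4,0): attacks (4,1) (5,0) (3,0) (5,1) (3,1)
B attacks (0,3): no

Answer: no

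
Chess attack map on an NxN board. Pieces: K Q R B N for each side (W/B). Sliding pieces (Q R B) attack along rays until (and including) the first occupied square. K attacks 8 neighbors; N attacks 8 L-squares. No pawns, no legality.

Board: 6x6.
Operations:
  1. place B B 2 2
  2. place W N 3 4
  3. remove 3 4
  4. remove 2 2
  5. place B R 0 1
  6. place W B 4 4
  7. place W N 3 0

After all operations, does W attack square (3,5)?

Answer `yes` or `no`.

Answer: yes

Derivation:
Op 1: place BB@(2,2)
Op 2: place WN@(3,4)
Op 3: remove (3,4)
Op 4: remove (2,2)
Op 5: place BR@(0,1)
Op 6: place WB@(4,4)
Op 7: place WN@(3,0)
Per-piece attacks for W:
  WN@(3,0): attacks (4,2) (5,1) (2,2) (1,1)
  WB@(4,4): attacks (5,5) (5,3) (3,5) (3,3) (2,2) (1,1) (0,0)
W attacks (3,5): yes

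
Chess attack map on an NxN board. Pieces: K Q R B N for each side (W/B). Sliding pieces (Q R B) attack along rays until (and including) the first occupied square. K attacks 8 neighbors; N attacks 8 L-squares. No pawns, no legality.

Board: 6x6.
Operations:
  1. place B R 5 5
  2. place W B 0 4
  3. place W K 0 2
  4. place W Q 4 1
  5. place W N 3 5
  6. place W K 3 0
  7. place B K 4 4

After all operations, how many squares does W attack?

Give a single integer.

Answer: 24

Derivation:
Op 1: place BR@(5,5)
Op 2: place WB@(0,4)
Op 3: place WK@(0,2)
Op 4: place WQ@(4,1)
Op 5: place WN@(3,5)
Op 6: place WK@(3,0)
Op 7: place BK@(4,4)
Per-piece attacks for W:
  WK@(0,2): attacks (0,3) (0,1) (1,2) (1,3) (1,1)
  WB@(0,4): attacks (1,5) (1,3) (2,2) (3,1) (4,0)
  WK@(3,0): attacks (3,1) (4,0) (2,0) (4,1) (2,1)
  WN@(3,5): attacks (4,3) (5,4) (2,3) (1,4)
  WQ@(4,1): attacks (4,2) (4,3) (4,4) (4,0) (5,1) (3,1) (2,1) (1,1) (0,1) (5,2) (5,0) (3,2) (2,3) (1,4) (0,5) (3,0) [ray(0,1) blocked at (4,4); ray(-1,-1) blocked at (3,0)]
Union (24 distinct): (0,1) (0,3) (0,5) (1,1) (1,2) (1,3) (1,4) (1,5) (2,0) (2,1) (2,2) (2,3) (3,0) (3,1) (3,2) (4,0) (4,1) (4,2) (4,3) (4,4) (5,0) (5,1) (5,2) (5,4)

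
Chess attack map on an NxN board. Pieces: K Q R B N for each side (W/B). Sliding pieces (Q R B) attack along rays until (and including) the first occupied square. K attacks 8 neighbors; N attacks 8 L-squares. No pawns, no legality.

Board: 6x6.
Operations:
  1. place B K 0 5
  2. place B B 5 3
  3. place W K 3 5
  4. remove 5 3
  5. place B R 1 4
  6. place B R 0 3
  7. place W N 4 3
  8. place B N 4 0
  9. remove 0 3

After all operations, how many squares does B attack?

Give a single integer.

Op 1: place BK@(0,5)
Op 2: place BB@(5,3)
Op 3: place WK@(3,5)
Op 4: remove (5,3)
Op 5: place BR@(1,4)
Op 6: place BR@(0,3)
Op 7: place WN@(4,3)
Op 8: place BN@(4,0)
Op 9: remove (0,3)
Per-piece attacks for B:
  BK@(0,5): attacks (0,4) (1,5) (1,4)
  BR@(1,4): attacks (1,5) (1,3) (1,2) (1,1) (1,0) (2,4) (3,4) (4,4) (5,4) (0,4)
  BN@(4,0): attacks (5,2) (3,2) (2,1)
Union (14 distinct): (0,4) (1,0) (1,1) (1,2) (1,3) (1,4) (1,5) (2,1) (2,4) (3,2) (3,4) (4,4) (5,2) (5,4)

Answer: 14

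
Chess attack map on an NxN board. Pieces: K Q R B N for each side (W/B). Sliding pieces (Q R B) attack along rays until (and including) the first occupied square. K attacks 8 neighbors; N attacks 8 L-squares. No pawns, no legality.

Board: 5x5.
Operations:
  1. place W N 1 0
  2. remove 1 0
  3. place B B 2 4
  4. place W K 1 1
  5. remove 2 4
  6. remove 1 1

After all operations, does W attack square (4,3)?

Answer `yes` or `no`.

Op 1: place WN@(1,0)
Op 2: remove (1,0)
Op 3: place BB@(2,4)
Op 4: place WK@(1,1)
Op 5: remove (2,4)
Op 6: remove (1,1)
Per-piece attacks for W:
W attacks (4,3): no

Answer: no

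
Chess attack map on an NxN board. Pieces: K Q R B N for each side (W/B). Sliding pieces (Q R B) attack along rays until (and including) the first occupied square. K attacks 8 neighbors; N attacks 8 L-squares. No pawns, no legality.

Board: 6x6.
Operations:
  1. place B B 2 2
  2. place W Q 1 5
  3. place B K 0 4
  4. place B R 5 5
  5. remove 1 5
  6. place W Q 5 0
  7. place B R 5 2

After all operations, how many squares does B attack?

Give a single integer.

Answer: 24

Derivation:
Op 1: place BB@(2,2)
Op 2: place WQ@(1,5)
Op 3: place BK@(0,4)
Op 4: place BR@(5,5)
Op 5: remove (1,5)
Op 6: place WQ@(5,0)
Op 7: place BR@(5,2)
Per-piece attacks for B:
  BK@(0,4): attacks (0,5) (0,3) (1,4) (1,5) (1,3)
  BB@(2,2): attacks (3,3) (4,4) (5,5) (3,1) (4,0) (1,3) (0,4) (1,1) (0,0) [ray(1,1) blocked at (5,5); ray(-1,1) blocked at (0,4)]
  BR@(5,2): attacks (5,3) (5,4) (5,5) (5,1) (5,0) (4,2) (3,2) (2,2) [ray(0,1) blocked at (5,5); ray(0,-1) blocked at (5,0); ray(-1,0) blocked at (2,2)]
  BR@(5,5): attacks (5,4) (5,3) (5,2) (4,5) (3,5) (2,5) (1,5) (0,5) [ray(0,-1) blocked at (5,2)]
Union (24 distinct): (0,0) (0,3) (0,4) (0,5) (1,1) (1,3) (1,4) (1,5) (2,2) (2,5) (3,1) (3,2) (3,3) (3,5) (4,0) (4,2) (4,4) (4,5) (5,0) (5,1) (5,2) (5,3) (5,4) (5,5)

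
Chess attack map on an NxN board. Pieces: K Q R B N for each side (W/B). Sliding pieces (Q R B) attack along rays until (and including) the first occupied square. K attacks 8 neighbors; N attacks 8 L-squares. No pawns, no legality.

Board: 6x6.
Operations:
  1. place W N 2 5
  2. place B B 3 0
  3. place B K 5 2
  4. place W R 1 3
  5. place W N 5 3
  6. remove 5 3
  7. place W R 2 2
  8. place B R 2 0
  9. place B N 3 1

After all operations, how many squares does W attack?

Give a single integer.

Answer: 21

Derivation:
Op 1: place WN@(2,5)
Op 2: place BB@(3,0)
Op 3: place BK@(5,2)
Op 4: place WR@(1,3)
Op 5: place WN@(5,3)
Op 6: remove (5,3)
Op 7: place WR@(2,2)
Op 8: place BR@(2,0)
Op 9: place BN@(3,1)
Per-piece attacks for W:
  WR@(1,3): attacks (1,4) (1,5) (1,2) (1,1) (1,0) (2,3) (3,3) (4,3) (5,3) (0,3)
  WR@(2,2): attacks (2,3) (2,4) (2,5) (2,1) (2,0) (3,2) (4,2) (5,2) (1,2) (0,2) [ray(0,1) blocked at (2,5); ray(0,-1) blocked at (2,0); ray(1,0) blocked at (5,2)]
  WN@(2,5): attacks (3,3) (4,4) (1,3) (0,4)
Union (21 distinct): (0,2) (0,3) (0,4) (1,0) (1,1) (1,2) (1,3) (1,4) (1,5) (2,0) (2,1) (2,3) (2,4) (2,5) (3,2) (3,3) (4,2) (4,3) (4,4) (5,2) (5,3)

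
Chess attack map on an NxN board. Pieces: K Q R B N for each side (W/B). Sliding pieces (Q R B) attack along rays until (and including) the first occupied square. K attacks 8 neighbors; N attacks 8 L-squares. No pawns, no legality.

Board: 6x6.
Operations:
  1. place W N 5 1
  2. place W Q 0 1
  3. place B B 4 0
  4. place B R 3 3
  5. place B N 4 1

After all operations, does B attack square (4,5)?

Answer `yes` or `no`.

Answer: no

Derivation:
Op 1: place WN@(5,1)
Op 2: place WQ@(0,1)
Op 3: place BB@(4,0)
Op 4: place BR@(3,3)
Op 5: place BN@(4,1)
Per-piece attacks for B:
  BR@(3,3): attacks (3,4) (3,5) (3,2) (3,1) (3,0) (4,3) (5,3) (2,3) (1,3) (0,3)
  BB@(4,0): attacks (5,1) (3,1) (2,2) (1,3) (0,4) [ray(1,1) blocked at (5,1)]
  BN@(4,1): attacks (5,3) (3,3) (2,2) (2,0)
B attacks (4,5): no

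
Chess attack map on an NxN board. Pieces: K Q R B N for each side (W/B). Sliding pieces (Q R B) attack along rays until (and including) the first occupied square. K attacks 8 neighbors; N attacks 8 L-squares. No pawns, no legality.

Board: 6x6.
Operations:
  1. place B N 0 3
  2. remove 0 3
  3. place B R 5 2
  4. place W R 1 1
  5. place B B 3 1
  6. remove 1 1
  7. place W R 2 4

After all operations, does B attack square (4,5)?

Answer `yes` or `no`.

Op 1: place BN@(0,3)
Op 2: remove (0,3)
Op 3: place BR@(5,2)
Op 4: place WR@(1,1)
Op 5: place BB@(3,1)
Op 6: remove (1,1)
Op 7: place WR@(2,4)
Per-piece attacks for B:
  BB@(3,1): attacks (4,2) (5,3) (4,0) (2,2) (1,3) (0,4) (2,0)
  BR@(5,2): attacks (5,3) (5,4) (5,5) (5,1) (5,0) (4,2) (3,2) (2,2) (1,2) (0,2)
B attacks (4,5): no

Answer: no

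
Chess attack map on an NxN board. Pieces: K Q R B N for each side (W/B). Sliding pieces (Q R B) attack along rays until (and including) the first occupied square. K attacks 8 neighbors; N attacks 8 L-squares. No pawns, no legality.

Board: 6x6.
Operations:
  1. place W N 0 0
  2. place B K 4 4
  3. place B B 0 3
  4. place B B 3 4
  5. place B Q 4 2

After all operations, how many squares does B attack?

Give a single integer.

Answer: 27

Derivation:
Op 1: place WN@(0,0)
Op 2: place BK@(4,4)
Op 3: place BB@(0,3)
Op 4: place BB@(3,4)
Op 5: place BQ@(4,2)
Per-piece attacks for B:
  BB@(0,3): attacks (1,4) (2,5) (1,2) (2,1) (3,0)
  BB@(3,4): attacks (4,5) (4,3) (5,2) (2,5) (2,3) (1,2) (0,1)
  BQ@(4,2): attacks (4,3) (4,4) (4,1) (4,0) (5,2) (3,2) (2,2) (1,2) (0,2) (5,3) (5,1) (3,3) (2,4) (1,5) (3,1) (2,0) [ray(0,1) blocked at (4,4)]
  BK@(4,4): attacks (4,5) (4,3) (5,4) (3,4) (5,5) (5,3) (3,5) (3,3)
Union (27 distinct): (0,1) (0,2) (1,2) (1,4) (1,5) (2,0) (2,1) (2,2) (2,3) (2,4) (2,5) (3,0) (3,1) (3,2) (3,3) (3,4) (3,5) (4,0) (4,1) (4,3) (4,4) (4,5) (5,1) (5,2) (5,3) (5,4) (5,5)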